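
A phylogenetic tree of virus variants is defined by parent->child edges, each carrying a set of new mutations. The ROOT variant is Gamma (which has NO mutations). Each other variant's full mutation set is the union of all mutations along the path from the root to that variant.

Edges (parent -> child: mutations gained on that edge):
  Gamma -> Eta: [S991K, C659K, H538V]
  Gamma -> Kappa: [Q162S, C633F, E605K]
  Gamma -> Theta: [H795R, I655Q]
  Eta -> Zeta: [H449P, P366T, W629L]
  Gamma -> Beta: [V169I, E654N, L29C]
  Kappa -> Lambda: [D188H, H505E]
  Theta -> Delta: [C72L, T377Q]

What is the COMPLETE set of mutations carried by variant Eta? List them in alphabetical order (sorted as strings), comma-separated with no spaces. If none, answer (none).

Answer: C659K,H538V,S991K

Derivation:
At Gamma: gained [] -> total []
At Eta: gained ['S991K', 'C659K', 'H538V'] -> total ['C659K', 'H538V', 'S991K']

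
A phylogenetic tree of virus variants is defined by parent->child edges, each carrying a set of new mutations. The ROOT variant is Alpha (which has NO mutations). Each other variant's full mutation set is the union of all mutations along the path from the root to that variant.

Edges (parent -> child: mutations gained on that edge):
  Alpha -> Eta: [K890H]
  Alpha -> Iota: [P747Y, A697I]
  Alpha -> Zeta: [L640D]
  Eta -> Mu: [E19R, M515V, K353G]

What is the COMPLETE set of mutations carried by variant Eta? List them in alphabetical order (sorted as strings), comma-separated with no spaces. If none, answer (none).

Answer: K890H

Derivation:
At Alpha: gained [] -> total []
At Eta: gained ['K890H'] -> total ['K890H']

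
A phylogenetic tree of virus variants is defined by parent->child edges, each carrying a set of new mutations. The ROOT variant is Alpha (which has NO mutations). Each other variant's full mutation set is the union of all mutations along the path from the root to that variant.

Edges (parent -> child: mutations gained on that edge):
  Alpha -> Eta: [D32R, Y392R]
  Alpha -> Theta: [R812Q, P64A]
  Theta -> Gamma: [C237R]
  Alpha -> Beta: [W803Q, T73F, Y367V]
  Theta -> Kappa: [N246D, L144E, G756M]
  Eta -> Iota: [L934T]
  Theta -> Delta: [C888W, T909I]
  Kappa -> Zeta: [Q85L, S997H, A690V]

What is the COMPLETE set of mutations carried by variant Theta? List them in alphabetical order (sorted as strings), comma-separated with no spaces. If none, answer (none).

At Alpha: gained [] -> total []
At Theta: gained ['R812Q', 'P64A'] -> total ['P64A', 'R812Q']

Answer: P64A,R812Q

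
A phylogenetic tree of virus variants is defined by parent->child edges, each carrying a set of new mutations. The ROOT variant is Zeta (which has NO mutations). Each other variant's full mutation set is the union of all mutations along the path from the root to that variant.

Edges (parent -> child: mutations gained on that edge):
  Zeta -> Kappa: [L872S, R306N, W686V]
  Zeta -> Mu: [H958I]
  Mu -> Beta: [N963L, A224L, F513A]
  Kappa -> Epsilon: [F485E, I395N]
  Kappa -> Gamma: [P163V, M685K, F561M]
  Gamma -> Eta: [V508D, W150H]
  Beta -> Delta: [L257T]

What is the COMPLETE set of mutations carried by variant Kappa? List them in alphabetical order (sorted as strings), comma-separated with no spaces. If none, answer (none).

At Zeta: gained [] -> total []
At Kappa: gained ['L872S', 'R306N', 'W686V'] -> total ['L872S', 'R306N', 'W686V']

Answer: L872S,R306N,W686V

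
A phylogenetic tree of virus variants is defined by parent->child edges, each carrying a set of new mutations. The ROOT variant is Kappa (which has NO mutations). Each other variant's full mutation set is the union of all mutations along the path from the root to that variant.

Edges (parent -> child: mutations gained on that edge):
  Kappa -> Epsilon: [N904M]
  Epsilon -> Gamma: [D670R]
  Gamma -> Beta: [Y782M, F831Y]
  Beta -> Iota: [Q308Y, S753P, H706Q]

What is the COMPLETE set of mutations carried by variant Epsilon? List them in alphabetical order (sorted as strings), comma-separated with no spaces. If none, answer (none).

At Kappa: gained [] -> total []
At Epsilon: gained ['N904M'] -> total ['N904M']

Answer: N904M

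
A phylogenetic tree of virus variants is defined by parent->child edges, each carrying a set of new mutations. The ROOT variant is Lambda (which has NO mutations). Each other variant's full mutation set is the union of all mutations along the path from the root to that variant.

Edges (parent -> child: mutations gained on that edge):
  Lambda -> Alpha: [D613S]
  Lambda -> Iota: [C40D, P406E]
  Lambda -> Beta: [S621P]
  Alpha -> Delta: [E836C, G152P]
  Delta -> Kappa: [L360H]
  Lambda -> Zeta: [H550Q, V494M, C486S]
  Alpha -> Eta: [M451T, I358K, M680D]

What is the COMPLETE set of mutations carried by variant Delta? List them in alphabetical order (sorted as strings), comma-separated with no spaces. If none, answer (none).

At Lambda: gained [] -> total []
At Alpha: gained ['D613S'] -> total ['D613S']
At Delta: gained ['E836C', 'G152P'] -> total ['D613S', 'E836C', 'G152P']

Answer: D613S,E836C,G152P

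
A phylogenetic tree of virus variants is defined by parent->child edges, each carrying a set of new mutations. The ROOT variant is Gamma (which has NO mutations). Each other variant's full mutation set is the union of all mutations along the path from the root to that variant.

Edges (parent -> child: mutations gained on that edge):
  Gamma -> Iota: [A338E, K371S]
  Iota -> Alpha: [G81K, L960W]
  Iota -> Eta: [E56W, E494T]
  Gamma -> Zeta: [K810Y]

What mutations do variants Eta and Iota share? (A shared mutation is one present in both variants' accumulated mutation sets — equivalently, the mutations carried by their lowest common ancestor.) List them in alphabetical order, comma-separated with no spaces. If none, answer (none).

Answer: A338E,K371S

Derivation:
Accumulating mutations along path to Eta:
  At Gamma: gained [] -> total []
  At Iota: gained ['A338E', 'K371S'] -> total ['A338E', 'K371S']
  At Eta: gained ['E56W', 'E494T'] -> total ['A338E', 'E494T', 'E56W', 'K371S']
Mutations(Eta) = ['A338E', 'E494T', 'E56W', 'K371S']
Accumulating mutations along path to Iota:
  At Gamma: gained [] -> total []
  At Iota: gained ['A338E', 'K371S'] -> total ['A338E', 'K371S']
Mutations(Iota) = ['A338E', 'K371S']
Intersection: ['A338E', 'E494T', 'E56W', 'K371S'] ∩ ['A338E', 'K371S'] = ['A338E', 'K371S']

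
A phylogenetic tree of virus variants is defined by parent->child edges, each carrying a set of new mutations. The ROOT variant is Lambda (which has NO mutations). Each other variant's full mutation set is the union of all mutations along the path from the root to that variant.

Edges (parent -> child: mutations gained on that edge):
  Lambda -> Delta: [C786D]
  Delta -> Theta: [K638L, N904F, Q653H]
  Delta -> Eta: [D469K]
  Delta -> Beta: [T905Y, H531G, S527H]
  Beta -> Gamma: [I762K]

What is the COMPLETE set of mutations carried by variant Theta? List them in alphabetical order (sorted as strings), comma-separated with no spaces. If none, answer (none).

Answer: C786D,K638L,N904F,Q653H

Derivation:
At Lambda: gained [] -> total []
At Delta: gained ['C786D'] -> total ['C786D']
At Theta: gained ['K638L', 'N904F', 'Q653H'] -> total ['C786D', 'K638L', 'N904F', 'Q653H']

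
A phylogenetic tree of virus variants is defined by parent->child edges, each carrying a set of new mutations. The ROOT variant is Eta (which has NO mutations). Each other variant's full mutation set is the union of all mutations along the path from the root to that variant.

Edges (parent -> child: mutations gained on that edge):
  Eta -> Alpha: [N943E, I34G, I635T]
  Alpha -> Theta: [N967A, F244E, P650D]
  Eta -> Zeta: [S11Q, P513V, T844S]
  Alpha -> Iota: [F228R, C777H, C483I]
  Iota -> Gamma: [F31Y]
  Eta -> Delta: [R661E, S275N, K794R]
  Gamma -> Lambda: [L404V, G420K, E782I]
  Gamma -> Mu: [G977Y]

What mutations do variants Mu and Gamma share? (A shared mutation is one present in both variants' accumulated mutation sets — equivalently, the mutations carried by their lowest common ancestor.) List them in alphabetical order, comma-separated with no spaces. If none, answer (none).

Answer: C483I,C777H,F228R,F31Y,I34G,I635T,N943E

Derivation:
Accumulating mutations along path to Mu:
  At Eta: gained [] -> total []
  At Alpha: gained ['N943E', 'I34G', 'I635T'] -> total ['I34G', 'I635T', 'N943E']
  At Iota: gained ['F228R', 'C777H', 'C483I'] -> total ['C483I', 'C777H', 'F228R', 'I34G', 'I635T', 'N943E']
  At Gamma: gained ['F31Y'] -> total ['C483I', 'C777H', 'F228R', 'F31Y', 'I34G', 'I635T', 'N943E']
  At Mu: gained ['G977Y'] -> total ['C483I', 'C777H', 'F228R', 'F31Y', 'G977Y', 'I34G', 'I635T', 'N943E']
Mutations(Mu) = ['C483I', 'C777H', 'F228R', 'F31Y', 'G977Y', 'I34G', 'I635T', 'N943E']
Accumulating mutations along path to Gamma:
  At Eta: gained [] -> total []
  At Alpha: gained ['N943E', 'I34G', 'I635T'] -> total ['I34G', 'I635T', 'N943E']
  At Iota: gained ['F228R', 'C777H', 'C483I'] -> total ['C483I', 'C777H', 'F228R', 'I34G', 'I635T', 'N943E']
  At Gamma: gained ['F31Y'] -> total ['C483I', 'C777H', 'F228R', 'F31Y', 'I34G', 'I635T', 'N943E']
Mutations(Gamma) = ['C483I', 'C777H', 'F228R', 'F31Y', 'I34G', 'I635T', 'N943E']
Intersection: ['C483I', 'C777H', 'F228R', 'F31Y', 'G977Y', 'I34G', 'I635T', 'N943E'] ∩ ['C483I', 'C777H', 'F228R', 'F31Y', 'I34G', 'I635T', 'N943E'] = ['C483I', 'C777H', 'F228R', 'F31Y', 'I34G', 'I635T', 'N943E']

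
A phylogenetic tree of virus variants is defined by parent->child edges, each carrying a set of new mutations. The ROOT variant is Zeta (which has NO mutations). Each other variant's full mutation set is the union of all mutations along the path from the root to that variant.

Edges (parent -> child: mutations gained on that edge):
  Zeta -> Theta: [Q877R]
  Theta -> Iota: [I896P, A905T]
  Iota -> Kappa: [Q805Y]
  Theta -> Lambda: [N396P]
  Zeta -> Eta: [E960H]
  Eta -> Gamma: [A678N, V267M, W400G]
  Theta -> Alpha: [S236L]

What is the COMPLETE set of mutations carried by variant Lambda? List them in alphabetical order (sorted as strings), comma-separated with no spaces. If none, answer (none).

Answer: N396P,Q877R

Derivation:
At Zeta: gained [] -> total []
At Theta: gained ['Q877R'] -> total ['Q877R']
At Lambda: gained ['N396P'] -> total ['N396P', 'Q877R']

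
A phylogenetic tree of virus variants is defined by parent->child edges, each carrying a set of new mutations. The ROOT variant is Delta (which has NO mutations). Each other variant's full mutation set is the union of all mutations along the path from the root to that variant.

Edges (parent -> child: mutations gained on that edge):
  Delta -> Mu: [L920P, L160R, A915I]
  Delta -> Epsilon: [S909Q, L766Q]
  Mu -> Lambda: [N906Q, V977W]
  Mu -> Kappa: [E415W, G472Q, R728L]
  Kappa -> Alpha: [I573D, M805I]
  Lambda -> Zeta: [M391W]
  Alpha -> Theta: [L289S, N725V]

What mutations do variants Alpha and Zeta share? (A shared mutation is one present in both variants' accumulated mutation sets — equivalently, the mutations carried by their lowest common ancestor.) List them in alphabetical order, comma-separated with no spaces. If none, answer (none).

Accumulating mutations along path to Alpha:
  At Delta: gained [] -> total []
  At Mu: gained ['L920P', 'L160R', 'A915I'] -> total ['A915I', 'L160R', 'L920P']
  At Kappa: gained ['E415W', 'G472Q', 'R728L'] -> total ['A915I', 'E415W', 'G472Q', 'L160R', 'L920P', 'R728L']
  At Alpha: gained ['I573D', 'M805I'] -> total ['A915I', 'E415W', 'G472Q', 'I573D', 'L160R', 'L920P', 'M805I', 'R728L']
Mutations(Alpha) = ['A915I', 'E415W', 'G472Q', 'I573D', 'L160R', 'L920P', 'M805I', 'R728L']
Accumulating mutations along path to Zeta:
  At Delta: gained [] -> total []
  At Mu: gained ['L920P', 'L160R', 'A915I'] -> total ['A915I', 'L160R', 'L920P']
  At Lambda: gained ['N906Q', 'V977W'] -> total ['A915I', 'L160R', 'L920P', 'N906Q', 'V977W']
  At Zeta: gained ['M391W'] -> total ['A915I', 'L160R', 'L920P', 'M391W', 'N906Q', 'V977W']
Mutations(Zeta) = ['A915I', 'L160R', 'L920P', 'M391W', 'N906Q', 'V977W']
Intersection: ['A915I', 'E415W', 'G472Q', 'I573D', 'L160R', 'L920P', 'M805I', 'R728L'] ∩ ['A915I', 'L160R', 'L920P', 'M391W', 'N906Q', 'V977W'] = ['A915I', 'L160R', 'L920P']

Answer: A915I,L160R,L920P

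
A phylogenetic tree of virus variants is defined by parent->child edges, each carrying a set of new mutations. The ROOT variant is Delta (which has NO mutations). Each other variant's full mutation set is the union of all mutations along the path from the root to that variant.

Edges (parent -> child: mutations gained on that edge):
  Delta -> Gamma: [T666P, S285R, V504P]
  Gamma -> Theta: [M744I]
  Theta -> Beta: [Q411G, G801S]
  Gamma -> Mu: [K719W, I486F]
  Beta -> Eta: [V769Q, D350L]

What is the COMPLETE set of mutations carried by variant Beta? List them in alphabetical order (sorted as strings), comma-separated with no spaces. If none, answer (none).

Answer: G801S,M744I,Q411G,S285R,T666P,V504P

Derivation:
At Delta: gained [] -> total []
At Gamma: gained ['T666P', 'S285R', 'V504P'] -> total ['S285R', 'T666P', 'V504P']
At Theta: gained ['M744I'] -> total ['M744I', 'S285R', 'T666P', 'V504P']
At Beta: gained ['Q411G', 'G801S'] -> total ['G801S', 'M744I', 'Q411G', 'S285R', 'T666P', 'V504P']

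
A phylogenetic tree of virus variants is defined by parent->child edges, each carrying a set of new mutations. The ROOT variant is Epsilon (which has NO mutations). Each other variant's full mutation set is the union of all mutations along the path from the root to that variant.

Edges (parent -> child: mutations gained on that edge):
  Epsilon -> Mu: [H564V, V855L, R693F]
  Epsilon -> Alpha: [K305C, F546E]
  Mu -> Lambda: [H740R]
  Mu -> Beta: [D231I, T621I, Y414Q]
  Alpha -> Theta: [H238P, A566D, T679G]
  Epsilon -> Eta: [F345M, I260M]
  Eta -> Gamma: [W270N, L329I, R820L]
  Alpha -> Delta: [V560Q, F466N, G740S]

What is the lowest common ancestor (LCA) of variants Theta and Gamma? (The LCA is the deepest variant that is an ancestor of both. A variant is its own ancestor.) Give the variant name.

Answer: Epsilon

Derivation:
Path from root to Theta: Epsilon -> Alpha -> Theta
  ancestors of Theta: {Epsilon, Alpha, Theta}
Path from root to Gamma: Epsilon -> Eta -> Gamma
  ancestors of Gamma: {Epsilon, Eta, Gamma}
Common ancestors: {Epsilon}
Walk up from Gamma: Gamma (not in ancestors of Theta), Eta (not in ancestors of Theta), Epsilon (in ancestors of Theta)
Deepest common ancestor (LCA) = Epsilon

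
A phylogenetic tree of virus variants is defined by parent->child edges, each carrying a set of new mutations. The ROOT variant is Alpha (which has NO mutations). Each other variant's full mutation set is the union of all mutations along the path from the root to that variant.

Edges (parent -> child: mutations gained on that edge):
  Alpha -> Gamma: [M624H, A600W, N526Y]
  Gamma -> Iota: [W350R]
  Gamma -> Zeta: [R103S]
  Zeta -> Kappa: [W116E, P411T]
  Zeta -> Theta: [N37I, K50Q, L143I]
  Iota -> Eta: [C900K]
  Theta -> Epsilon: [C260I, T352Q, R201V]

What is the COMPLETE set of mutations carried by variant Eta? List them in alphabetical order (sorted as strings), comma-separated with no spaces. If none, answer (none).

Answer: A600W,C900K,M624H,N526Y,W350R

Derivation:
At Alpha: gained [] -> total []
At Gamma: gained ['M624H', 'A600W', 'N526Y'] -> total ['A600W', 'M624H', 'N526Y']
At Iota: gained ['W350R'] -> total ['A600W', 'M624H', 'N526Y', 'W350R']
At Eta: gained ['C900K'] -> total ['A600W', 'C900K', 'M624H', 'N526Y', 'W350R']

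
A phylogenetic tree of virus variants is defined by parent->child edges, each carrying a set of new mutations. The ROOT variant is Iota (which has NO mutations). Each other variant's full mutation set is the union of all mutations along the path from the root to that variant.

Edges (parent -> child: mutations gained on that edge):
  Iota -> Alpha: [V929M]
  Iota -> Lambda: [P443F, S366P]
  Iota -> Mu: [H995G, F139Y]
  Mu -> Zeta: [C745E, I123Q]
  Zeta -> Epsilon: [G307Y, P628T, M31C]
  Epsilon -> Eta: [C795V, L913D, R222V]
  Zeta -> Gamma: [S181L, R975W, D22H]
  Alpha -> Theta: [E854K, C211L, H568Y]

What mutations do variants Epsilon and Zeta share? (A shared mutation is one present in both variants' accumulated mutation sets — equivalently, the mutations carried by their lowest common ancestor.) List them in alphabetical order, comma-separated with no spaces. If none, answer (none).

Accumulating mutations along path to Epsilon:
  At Iota: gained [] -> total []
  At Mu: gained ['H995G', 'F139Y'] -> total ['F139Y', 'H995G']
  At Zeta: gained ['C745E', 'I123Q'] -> total ['C745E', 'F139Y', 'H995G', 'I123Q']
  At Epsilon: gained ['G307Y', 'P628T', 'M31C'] -> total ['C745E', 'F139Y', 'G307Y', 'H995G', 'I123Q', 'M31C', 'P628T']
Mutations(Epsilon) = ['C745E', 'F139Y', 'G307Y', 'H995G', 'I123Q', 'M31C', 'P628T']
Accumulating mutations along path to Zeta:
  At Iota: gained [] -> total []
  At Mu: gained ['H995G', 'F139Y'] -> total ['F139Y', 'H995G']
  At Zeta: gained ['C745E', 'I123Q'] -> total ['C745E', 'F139Y', 'H995G', 'I123Q']
Mutations(Zeta) = ['C745E', 'F139Y', 'H995G', 'I123Q']
Intersection: ['C745E', 'F139Y', 'G307Y', 'H995G', 'I123Q', 'M31C', 'P628T'] ∩ ['C745E', 'F139Y', 'H995G', 'I123Q'] = ['C745E', 'F139Y', 'H995G', 'I123Q']

Answer: C745E,F139Y,H995G,I123Q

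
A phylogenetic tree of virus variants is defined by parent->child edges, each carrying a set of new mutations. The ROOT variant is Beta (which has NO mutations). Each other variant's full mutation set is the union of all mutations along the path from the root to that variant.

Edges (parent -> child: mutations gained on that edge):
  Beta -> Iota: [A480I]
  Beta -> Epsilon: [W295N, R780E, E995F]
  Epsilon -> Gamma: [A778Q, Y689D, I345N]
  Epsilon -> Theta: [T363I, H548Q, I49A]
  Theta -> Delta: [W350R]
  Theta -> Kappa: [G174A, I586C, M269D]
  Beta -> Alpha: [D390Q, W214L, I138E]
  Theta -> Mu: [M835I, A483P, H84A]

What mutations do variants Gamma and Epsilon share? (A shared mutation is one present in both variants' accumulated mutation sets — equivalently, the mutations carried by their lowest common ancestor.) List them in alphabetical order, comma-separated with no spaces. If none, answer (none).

Accumulating mutations along path to Gamma:
  At Beta: gained [] -> total []
  At Epsilon: gained ['W295N', 'R780E', 'E995F'] -> total ['E995F', 'R780E', 'W295N']
  At Gamma: gained ['A778Q', 'Y689D', 'I345N'] -> total ['A778Q', 'E995F', 'I345N', 'R780E', 'W295N', 'Y689D']
Mutations(Gamma) = ['A778Q', 'E995F', 'I345N', 'R780E', 'W295N', 'Y689D']
Accumulating mutations along path to Epsilon:
  At Beta: gained [] -> total []
  At Epsilon: gained ['W295N', 'R780E', 'E995F'] -> total ['E995F', 'R780E', 'W295N']
Mutations(Epsilon) = ['E995F', 'R780E', 'W295N']
Intersection: ['A778Q', 'E995F', 'I345N', 'R780E', 'W295N', 'Y689D'] ∩ ['E995F', 'R780E', 'W295N'] = ['E995F', 'R780E', 'W295N']

Answer: E995F,R780E,W295N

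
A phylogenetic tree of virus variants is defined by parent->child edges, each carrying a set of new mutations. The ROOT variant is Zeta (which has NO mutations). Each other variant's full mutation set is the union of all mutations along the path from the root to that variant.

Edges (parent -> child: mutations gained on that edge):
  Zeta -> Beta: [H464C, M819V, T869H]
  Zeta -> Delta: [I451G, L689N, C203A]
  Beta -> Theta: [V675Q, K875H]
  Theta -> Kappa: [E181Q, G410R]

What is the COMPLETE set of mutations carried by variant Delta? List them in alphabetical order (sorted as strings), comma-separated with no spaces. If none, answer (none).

At Zeta: gained [] -> total []
At Delta: gained ['I451G', 'L689N', 'C203A'] -> total ['C203A', 'I451G', 'L689N']

Answer: C203A,I451G,L689N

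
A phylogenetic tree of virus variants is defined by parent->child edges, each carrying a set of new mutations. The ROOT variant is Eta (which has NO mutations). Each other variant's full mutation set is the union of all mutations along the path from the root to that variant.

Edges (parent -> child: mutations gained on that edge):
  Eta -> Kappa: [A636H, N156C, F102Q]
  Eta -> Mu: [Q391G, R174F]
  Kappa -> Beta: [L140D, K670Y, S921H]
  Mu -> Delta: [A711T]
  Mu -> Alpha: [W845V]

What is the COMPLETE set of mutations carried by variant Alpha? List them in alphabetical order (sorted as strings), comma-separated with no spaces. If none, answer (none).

Answer: Q391G,R174F,W845V

Derivation:
At Eta: gained [] -> total []
At Mu: gained ['Q391G', 'R174F'] -> total ['Q391G', 'R174F']
At Alpha: gained ['W845V'] -> total ['Q391G', 'R174F', 'W845V']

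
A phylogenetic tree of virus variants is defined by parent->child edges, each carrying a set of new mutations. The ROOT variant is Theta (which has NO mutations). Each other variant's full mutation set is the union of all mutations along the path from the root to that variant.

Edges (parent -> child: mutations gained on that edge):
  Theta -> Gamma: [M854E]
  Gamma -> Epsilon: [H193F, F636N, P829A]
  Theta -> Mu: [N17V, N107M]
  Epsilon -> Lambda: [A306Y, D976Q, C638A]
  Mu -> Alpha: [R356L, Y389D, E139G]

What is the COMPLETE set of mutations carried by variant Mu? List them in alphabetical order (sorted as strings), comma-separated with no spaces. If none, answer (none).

At Theta: gained [] -> total []
At Mu: gained ['N17V', 'N107M'] -> total ['N107M', 'N17V']

Answer: N107M,N17V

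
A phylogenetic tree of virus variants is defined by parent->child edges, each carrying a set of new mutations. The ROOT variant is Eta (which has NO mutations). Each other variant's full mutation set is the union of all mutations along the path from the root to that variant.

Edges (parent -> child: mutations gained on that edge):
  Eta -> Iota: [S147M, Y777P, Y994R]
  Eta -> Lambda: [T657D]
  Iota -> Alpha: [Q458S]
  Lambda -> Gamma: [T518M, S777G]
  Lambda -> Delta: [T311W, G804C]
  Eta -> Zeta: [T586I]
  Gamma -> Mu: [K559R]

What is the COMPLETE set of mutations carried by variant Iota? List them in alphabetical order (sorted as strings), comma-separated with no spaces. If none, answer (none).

Answer: S147M,Y777P,Y994R

Derivation:
At Eta: gained [] -> total []
At Iota: gained ['S147M', 'Y777P', 'Y994R'] -> total ['S147M', 'Y777P', 'Y994R']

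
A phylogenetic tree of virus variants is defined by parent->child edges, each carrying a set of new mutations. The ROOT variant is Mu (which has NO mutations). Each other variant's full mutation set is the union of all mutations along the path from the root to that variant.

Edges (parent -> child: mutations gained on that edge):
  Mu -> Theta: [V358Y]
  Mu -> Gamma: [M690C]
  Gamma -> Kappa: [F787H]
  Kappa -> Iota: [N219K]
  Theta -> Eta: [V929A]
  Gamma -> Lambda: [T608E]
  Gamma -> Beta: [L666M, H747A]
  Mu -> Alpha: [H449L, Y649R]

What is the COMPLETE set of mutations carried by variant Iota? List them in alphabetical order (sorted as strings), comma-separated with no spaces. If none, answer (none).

Answer: F787H,M690C,N219K

Derivation:
At Mu: gained [] -> total []
At Gamma: gained ['M690C'] -> total ['M690C']
At Kappa: gained ['F787H'] -> total ['F787H', 'M690C']
At Iota: gained ['N219K'] -> total ['F787H', 'M690C', 'N219K']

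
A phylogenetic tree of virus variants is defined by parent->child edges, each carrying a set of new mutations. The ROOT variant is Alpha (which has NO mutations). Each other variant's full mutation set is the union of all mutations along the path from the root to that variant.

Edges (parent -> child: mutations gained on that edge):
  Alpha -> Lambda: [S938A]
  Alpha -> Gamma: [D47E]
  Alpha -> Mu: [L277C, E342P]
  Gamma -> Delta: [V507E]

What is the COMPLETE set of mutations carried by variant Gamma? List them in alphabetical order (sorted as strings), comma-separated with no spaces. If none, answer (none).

At Alpha: gained [] -> total []
At Gamma: gained ['D47E'] -> total ['D47E']

Answer: D47E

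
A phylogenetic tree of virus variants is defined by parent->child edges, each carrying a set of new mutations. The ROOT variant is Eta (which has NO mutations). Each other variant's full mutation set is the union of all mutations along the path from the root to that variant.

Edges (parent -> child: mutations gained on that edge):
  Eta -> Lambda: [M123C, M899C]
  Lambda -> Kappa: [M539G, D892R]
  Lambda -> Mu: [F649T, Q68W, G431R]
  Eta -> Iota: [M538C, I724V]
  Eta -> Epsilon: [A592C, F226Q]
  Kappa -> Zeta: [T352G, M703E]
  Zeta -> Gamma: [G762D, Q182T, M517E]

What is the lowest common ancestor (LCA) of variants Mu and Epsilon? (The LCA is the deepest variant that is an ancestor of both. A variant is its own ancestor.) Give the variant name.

Answer: Eta

Derivation:
Path from root to Mu: Eta -> Lambda -> Mu
  ancestors of Mu: {Eta, Lambda, Mu}
Path from root to Epsilon: Eta -> Epsilon
  ancestors of Epsilon: {Eta, Epsilon}
Common ancestors: {Eta}
Walk up from Epsilon: Epsilon (not in ancestors of Mu), Eta (in ancestors of Mu)
Deepest common ancestor (LCA) = Eta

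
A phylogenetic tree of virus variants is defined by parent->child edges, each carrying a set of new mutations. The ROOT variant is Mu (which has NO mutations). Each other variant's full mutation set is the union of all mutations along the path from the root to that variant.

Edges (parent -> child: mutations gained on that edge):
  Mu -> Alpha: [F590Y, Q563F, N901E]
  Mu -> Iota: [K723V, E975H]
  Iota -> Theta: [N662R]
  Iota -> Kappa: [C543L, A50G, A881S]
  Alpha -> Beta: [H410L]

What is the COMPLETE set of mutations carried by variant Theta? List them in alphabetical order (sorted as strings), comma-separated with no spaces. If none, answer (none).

At Mu: gained [] -> total []
At Iota: gained ['K723V', 'E975H'] -> total ['E975H', 'K723V']
At Theta: gained ['N662R'] -> total ['E975H', 'K723V', 'N662R']

Answer: E975H,K723V,N662R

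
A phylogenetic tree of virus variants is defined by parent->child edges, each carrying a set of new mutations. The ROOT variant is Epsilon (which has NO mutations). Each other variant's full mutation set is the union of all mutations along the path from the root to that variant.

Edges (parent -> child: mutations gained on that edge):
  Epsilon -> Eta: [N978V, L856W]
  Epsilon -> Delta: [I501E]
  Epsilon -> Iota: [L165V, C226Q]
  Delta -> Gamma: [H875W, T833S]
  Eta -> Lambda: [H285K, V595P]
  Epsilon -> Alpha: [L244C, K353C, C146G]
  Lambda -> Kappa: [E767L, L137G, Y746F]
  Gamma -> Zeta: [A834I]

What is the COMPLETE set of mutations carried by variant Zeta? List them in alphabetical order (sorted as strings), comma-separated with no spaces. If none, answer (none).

Answer: A834I,H875W,I501E,T833S

Derivation:
At Epsilon: gained [] -> total []
At Delta: gained ['I501E'] -> total ['I501E']
At Gamma: gained ['H875W', 'T833S'] -> total ['H875W', 'I501E', 'T833S']
At Zeta: gained ['A834I'] -> total ['A834I', 'H875W', 'I501E', 'T833S']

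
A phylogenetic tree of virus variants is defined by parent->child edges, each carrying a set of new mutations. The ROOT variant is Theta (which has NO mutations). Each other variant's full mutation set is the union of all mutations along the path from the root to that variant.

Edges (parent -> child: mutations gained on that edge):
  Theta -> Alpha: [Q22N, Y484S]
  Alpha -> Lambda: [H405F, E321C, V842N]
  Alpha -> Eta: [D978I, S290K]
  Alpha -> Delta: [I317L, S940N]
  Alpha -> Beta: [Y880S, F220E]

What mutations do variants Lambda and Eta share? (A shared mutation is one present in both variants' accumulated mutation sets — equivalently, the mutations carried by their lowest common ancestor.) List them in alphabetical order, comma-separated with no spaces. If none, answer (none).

Accumulating mutations along path to Lambda:
  At Theta: gained [] -> total []
  At Alpha: gained ['Q22N', 'Y484S'] -> total ['Q22N', 'Y484S']
  At Lambda: gained ['H405F', 'E321C', 'V842N'] -> total ['E321C', 'H405F', 'Q22N', 'V842N', 'Y484S']
Mutations(Lambda) = ['E321C', 'H405F', 'Q22N', 'V842N', 'Y484S']
Accumulating mutations along path to Eta:
  At Theta: gained [] -> total []
  At Alpha: gained ['Q22N', 'Y484S'] -> total ['Q22N', 'Y484S']
  At Eta: gained ['D978I', 'S290K'] -> total ['D978I', 'Q22N', 'S290K', 'Y484S']
Mutations(Eta) = ['D978I', 'Q22N', 'S290K', 'Y484S']
Intersection: ['E321C', 'H405F', 'Q22N', 'V842N', 'Y484S'] ∩ ['D978I', 'Q22N', 'S290K', 'Y484S'] = ['Q22N', 'Y484S']

Answer: Q22N,Y484S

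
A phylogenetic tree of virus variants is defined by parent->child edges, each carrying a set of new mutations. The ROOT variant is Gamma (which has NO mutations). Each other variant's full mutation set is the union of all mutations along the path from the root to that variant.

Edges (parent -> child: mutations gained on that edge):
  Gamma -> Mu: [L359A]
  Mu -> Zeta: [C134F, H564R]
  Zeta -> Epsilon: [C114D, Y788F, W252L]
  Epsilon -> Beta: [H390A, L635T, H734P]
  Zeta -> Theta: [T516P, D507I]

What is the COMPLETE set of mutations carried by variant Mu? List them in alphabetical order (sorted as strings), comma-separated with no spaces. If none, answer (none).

Answer: L359A

Derivation:
At Gamma: gained [] -> total []
At Mu: gained ['L359A'] -> total ['L359A']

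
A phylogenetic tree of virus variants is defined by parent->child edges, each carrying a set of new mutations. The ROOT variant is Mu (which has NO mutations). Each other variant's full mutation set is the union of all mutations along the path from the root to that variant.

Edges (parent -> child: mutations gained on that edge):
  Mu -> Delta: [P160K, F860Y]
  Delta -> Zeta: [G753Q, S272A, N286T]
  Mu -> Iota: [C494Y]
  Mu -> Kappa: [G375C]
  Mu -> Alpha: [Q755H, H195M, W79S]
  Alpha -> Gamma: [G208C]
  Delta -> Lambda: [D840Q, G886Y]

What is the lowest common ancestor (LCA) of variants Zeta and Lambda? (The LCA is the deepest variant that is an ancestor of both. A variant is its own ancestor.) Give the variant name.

Answer: Delta

Derivation:
Path from root to Zeta: Mu -> Delta -> Zeta
  ancestors of Zeta: {Mu, Delta, Zeta}
Path from root to Lambda: Mu -> Delta -> Lambda
  ancestors of Lambda: {Mu, Delta, Lambda}
Common ancestors: {Mu, Delta}
Walk up from Lambda: Lambda (not in ancestors of Zeta), Delta (in ancestors of Zeta), Mu (in ancestors of Zeta)
Deepest common ancestor (LCA) = Delta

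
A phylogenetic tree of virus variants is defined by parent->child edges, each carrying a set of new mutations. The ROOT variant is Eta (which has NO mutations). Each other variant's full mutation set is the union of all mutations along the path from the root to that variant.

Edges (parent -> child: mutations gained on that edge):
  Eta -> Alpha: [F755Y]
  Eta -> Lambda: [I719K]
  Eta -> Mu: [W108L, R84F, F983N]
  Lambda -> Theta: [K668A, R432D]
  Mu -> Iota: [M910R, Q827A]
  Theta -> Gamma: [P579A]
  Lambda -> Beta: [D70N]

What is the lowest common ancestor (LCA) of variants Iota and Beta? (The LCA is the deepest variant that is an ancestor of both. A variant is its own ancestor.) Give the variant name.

Answer: Eta

Derivation:
Path from root to Iota: Eta -> Mu -> Iota
  ancestors of Iota: {Eta, Mu, Iota}
Path from root to Beta: Eta -> Lambda -> Beta
  ancestors of Beta: {Eta, Lambda, Beta}
Common ancestors: {Eta}
Walk up from Beta: Beta (not in ancestors of Iota), Lambda (not in ancestors of Iota), Eta (in ancestors of Iota)
Deepest common ancestor (LCA) = Eta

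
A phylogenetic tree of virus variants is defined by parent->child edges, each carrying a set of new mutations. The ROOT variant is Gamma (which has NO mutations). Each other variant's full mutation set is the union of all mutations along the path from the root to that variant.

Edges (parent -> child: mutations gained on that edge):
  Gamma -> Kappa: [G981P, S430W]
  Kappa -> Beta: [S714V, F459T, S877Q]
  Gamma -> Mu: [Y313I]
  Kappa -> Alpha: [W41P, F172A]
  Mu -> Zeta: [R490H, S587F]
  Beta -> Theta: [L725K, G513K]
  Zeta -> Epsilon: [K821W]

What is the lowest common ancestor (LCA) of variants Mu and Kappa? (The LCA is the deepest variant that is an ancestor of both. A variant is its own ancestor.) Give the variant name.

Path from root to Mu: Gamma -> Mu
  ancestors of Mu: {Gamma, Mu}
Path from root to Kappa: Gamma -> Kappa
  ancestors of Kappa: {Gamma, Kappa}
Common ancestors: {Gamma}
Walk up from Kappa: Kappa (not in ancestors of Mu), Gamma (in ancestors of Mu)
Deepest common ancestor (LCA) = Gamma

Answer: Gamma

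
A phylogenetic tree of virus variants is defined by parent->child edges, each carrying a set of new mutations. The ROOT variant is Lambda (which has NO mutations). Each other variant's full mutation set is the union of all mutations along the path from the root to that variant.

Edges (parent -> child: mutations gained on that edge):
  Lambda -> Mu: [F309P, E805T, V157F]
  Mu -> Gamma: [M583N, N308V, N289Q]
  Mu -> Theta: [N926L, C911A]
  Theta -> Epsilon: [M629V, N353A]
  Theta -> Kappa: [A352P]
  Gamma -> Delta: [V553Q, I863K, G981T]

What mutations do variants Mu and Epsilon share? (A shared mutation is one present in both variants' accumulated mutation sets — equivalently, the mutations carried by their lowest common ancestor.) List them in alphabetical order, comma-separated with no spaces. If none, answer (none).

Answer: E805T,F309P,V157F

Derivation:
Accumulating mutations along path to Mu:
  At Lambda: gained [] -> total []
  At Mu: gained ['F309P', 'E805T', 'V157F'] -> total ['E805T', 'F309P', 'V157F']
Mutations(Mu) = ['E805T', 'F309P', 'V157F']
Accumulating mutations along path to Epsilon:
  At Lambda: gained [] -> total []
  At Mu: gained ['F309P', 'E805T', 'V157F'] -> total ['E805T', 'F309P', 'V157F']
  At Theta: gained ['N926L', 'C911A'] -> total ['C911A', 'E805T', 'F309P', 'N926L', 'V157F']
  At Epsilon: gained ['M629V', 'N353A'] -> total ['C911A', 'E805T', 'F309P', 'M629V', 'N353A', 'N926L', 'V157F']
Mutations(Epsilon) = ['C911A', 'E805T', 'F309P', 'M629V', 'N353A', 'N926L', 'V157F']
Intersection: ['E805T', 'F309P', 'V157F'] ∩ ['C911A', 'E805T', 'F309P', 'M629V', 'N353A', 'N926L', 'V157F'] = ['E805T', 'F309P', 'V157F']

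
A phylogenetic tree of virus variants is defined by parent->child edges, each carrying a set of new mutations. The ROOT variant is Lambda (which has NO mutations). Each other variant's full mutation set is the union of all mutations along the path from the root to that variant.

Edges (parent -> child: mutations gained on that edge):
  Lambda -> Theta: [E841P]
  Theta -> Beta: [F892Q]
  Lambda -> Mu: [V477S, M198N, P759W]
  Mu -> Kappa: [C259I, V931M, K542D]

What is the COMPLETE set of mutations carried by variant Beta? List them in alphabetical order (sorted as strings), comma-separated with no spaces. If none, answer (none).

Answer: E841P,F892Q

Derivation:
At Lambda: gained [] -> total []
At Theta: gained ['E841P'] -> total ['E841P']
At Beta: gained ['F892Q'] -> total ['E841P', 'F892Q']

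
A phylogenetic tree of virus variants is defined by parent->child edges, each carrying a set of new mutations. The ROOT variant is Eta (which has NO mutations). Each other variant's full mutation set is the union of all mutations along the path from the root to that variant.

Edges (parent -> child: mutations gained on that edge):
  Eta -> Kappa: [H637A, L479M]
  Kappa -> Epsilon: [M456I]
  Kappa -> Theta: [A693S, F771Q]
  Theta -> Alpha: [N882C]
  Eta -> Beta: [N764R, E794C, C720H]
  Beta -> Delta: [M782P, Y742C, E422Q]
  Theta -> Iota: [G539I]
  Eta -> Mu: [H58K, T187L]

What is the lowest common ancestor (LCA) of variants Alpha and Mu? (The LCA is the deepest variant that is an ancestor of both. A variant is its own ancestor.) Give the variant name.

Path from root to Alpha: Eta -> Kappa -> Theta -> Alpha
  ancestors of Alpha: {Eta, Kappa, Theta, Alpha}
Path from root to Mu: Eta -> Mu
  ancestors of Mu: {Eta, Mu}
Common ancestors: {Eta}
Walk up from Mu: Mu (not in ancestors of Alpha), Eta (in ancestors of Alpha)
Deepest common ancestor (LCA) = Eta

Answer: Eta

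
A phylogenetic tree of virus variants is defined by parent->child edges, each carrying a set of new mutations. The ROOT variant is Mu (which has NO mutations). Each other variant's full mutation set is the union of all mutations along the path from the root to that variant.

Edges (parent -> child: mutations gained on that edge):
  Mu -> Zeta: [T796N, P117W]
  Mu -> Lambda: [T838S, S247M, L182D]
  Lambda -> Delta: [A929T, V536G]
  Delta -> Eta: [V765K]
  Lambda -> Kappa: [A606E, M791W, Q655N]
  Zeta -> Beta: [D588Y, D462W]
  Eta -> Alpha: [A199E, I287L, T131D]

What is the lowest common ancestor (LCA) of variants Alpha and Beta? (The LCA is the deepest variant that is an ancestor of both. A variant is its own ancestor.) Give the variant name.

Path from root to Alpha: Mu -> Lambda -> Delta -> Eta -> Alpha
  ancestors of Alpha: {Mu, Lambda, Delta, Eta, Alpha}
Path from root to Beta: Mu -> Zeta -> Beta
  ancestors of Beta: {Mu, Zeta, Beta}
Common ancestors: {Mu}
Walk up from Beta: Beta (not in ancestors of Alpha), Zeta (not in ancestors of Alpha), Mu (in ancestors of Alpha)
Deepest common ancestor (LCA) = Mu

Answer: Mu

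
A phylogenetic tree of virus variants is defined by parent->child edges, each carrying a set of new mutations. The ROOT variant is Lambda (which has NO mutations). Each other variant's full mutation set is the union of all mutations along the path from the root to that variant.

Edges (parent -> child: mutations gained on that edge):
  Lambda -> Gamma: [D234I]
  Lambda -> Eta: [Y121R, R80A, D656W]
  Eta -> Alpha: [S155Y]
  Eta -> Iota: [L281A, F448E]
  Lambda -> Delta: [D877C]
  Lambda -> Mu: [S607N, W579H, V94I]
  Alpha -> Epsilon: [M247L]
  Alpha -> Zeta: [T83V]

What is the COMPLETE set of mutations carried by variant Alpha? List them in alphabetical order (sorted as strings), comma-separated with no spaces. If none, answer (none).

Answer: D656W,R80A,S155Y,Y121R

Derivation:
At Lambda: gained [] -> total []
At Eta: gained ['Y121R', 'R80A', 'D656W'] -> total ['D656W', 'R80A', 'Y121R']
At Alpha: gained ['S155Y'] -> total ['D656W', 'R80A', 'S155Y', 'Y121R']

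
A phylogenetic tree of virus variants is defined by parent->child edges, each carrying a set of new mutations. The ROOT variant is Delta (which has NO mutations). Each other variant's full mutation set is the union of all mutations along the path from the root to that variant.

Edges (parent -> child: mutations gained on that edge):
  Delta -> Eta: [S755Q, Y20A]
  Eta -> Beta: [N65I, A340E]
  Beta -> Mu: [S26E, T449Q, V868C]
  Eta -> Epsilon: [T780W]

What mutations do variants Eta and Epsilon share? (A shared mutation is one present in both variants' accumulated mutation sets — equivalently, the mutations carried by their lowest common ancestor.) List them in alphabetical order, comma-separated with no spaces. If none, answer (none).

Answer: S755Q,Y20A

Derivation:
Accumulating mutations along path to Eta:
  At Delta: gained [] -> total []
  At Eta: gained ['S755Q', 'Y20A'] -> total ['S755Q', 'Y20A']
Mutations(Eta) = ['S755Q', 'Y20A']
Accumulating mutations along path to Epsilon:
  At Delta: gained [] -> total []
  At Eta: gained ['S755Q', 'Y20A'] -> total ['S755Q', 'Y20A']
  At Epsilon: gained ['T780W'] -> total ['S755Q', 'T780W', 'Y20A']
Mutations(Epsilon) = ['S755Q', 'T780W', 'Y20A']
Intersection: ['S755Q', 'Y20A'] ∩ ['S755Q', 'T780W', 'Y20A'] = ['S755Q', 'Y20A']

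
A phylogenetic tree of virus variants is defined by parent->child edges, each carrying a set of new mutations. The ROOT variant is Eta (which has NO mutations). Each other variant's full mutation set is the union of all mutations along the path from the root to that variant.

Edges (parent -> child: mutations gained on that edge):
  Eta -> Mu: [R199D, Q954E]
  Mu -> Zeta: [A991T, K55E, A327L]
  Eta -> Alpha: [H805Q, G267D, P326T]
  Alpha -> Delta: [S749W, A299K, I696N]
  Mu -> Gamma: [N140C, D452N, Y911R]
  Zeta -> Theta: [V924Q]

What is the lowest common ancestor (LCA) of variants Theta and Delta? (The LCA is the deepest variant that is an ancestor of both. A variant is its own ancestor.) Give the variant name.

Answer: Eta

Derivation:
Path from root to Theta: Eta -> Mu -> Zeta -> Theta
  ancestors of Theta: {Eta, Mu, Zeta, Theta}
Path from root to Delta: Eta -> Alpha -> Delta
  ancestors of Delta: {Eta, Alpha, Delta}
Common ancestors: {Eta}
Walk up from Delta: Delta (not in ancestors of Theta), Alpha (not in ancestors of Theta), Eta (in ancestors of Theta)
Deepest common ancestor (LCA) = Eta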